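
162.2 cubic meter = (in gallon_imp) 3.568e+04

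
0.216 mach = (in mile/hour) 164.5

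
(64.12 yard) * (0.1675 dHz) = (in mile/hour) 2.197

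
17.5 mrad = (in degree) 1.003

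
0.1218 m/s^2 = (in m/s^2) 0.1218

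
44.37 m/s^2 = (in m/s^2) 44.37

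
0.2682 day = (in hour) 6.437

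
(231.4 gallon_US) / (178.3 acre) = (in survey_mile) 7.543e-10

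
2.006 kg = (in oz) 70.76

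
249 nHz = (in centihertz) 2.49e-05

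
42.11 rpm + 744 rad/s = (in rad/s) 748.4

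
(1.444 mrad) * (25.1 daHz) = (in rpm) 3.461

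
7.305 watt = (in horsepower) 0.009796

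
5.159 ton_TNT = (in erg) 2.159e+17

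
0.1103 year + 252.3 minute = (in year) 0.1108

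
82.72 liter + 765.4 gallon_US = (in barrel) 18.74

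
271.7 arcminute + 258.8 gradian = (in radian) 4.144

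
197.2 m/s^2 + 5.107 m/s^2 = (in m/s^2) 202.3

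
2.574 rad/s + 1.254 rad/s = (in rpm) 36.55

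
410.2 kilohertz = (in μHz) 4.102e+11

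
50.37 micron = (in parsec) 1.632e-21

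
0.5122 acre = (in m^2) 2073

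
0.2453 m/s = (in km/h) 0.8831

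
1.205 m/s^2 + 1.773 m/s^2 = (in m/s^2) 2.978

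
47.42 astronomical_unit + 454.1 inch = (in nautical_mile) 3.83e+09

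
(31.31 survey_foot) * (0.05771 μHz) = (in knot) 1.071e-06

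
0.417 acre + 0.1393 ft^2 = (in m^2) 1688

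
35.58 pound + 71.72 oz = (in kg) 18.17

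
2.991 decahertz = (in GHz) 2.991e-08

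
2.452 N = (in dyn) 2.452e+05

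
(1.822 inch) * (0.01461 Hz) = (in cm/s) 0.06761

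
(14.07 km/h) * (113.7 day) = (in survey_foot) 1.26e+08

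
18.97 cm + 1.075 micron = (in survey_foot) 0.6224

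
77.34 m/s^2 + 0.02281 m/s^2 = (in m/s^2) 77.36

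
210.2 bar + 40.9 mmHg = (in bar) 210.3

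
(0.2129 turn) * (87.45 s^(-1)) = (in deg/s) 6703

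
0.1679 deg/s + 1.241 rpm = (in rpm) 1.269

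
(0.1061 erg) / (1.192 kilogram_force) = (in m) 9.077e-10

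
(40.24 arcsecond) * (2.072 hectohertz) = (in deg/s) 2.316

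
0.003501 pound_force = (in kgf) 0.001588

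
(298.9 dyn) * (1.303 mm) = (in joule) 3.895e-06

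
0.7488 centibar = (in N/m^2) 748.8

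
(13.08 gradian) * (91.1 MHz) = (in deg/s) 1.072e+09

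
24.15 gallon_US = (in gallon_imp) 20.11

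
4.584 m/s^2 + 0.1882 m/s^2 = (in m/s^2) 4.772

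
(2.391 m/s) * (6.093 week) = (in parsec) 2.855e-10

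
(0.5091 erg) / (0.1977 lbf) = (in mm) 5.789e-05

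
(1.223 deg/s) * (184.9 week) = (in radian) 2.387e+06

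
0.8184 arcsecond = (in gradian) 0.0002526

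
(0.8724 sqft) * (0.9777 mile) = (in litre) 1.275e+05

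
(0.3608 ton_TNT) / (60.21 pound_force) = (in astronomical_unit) 3.768e-05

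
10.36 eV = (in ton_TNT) 3.967e-28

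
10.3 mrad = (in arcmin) 35.41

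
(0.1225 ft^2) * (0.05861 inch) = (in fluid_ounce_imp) 0.5963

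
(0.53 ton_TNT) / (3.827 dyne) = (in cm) 5.794e+15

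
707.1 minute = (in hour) 11.79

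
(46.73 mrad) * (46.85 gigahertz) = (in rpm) 2.091e+10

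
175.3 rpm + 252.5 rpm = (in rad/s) 44.8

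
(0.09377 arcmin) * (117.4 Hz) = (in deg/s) 0.1835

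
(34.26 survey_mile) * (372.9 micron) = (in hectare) 0.002056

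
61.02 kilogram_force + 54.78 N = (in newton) 653.2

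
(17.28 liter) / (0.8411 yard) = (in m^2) 0.02247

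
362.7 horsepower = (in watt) 2.705e+05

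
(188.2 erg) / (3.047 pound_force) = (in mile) 8.628e-10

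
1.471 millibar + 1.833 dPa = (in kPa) 0.1473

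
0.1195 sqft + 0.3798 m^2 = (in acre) 9.659e-05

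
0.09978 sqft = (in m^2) 0.00927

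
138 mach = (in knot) 9.134e+04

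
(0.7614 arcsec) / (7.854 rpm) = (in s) 4.488e-06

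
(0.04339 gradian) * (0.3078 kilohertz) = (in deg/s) 12.02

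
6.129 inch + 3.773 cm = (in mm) 193.4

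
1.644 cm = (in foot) 0.05394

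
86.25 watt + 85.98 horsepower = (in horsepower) 86.1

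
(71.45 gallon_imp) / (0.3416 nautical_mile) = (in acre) 1.269e-07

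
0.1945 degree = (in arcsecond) 700.2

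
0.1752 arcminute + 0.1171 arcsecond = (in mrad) 0.05153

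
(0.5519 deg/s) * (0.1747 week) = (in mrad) 1.018e+06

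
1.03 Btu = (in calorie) 259.7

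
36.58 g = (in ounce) 1.29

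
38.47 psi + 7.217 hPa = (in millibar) 2660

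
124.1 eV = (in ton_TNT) 4.752e-27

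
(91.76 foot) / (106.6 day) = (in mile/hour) 6.793e-06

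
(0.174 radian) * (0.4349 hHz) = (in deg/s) 433.6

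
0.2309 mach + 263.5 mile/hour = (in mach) 0.5768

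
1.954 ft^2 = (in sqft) 1.954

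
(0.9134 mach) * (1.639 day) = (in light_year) 4.655e-09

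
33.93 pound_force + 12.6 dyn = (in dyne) 1.509e+07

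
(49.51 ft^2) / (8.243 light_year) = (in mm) 5.898e-14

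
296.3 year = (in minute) 1.557e+08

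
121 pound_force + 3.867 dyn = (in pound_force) 121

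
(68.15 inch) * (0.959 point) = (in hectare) 5.856e-08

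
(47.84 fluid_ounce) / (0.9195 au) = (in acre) 2.542e-18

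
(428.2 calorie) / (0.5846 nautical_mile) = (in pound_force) 0.372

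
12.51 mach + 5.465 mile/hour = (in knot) 8285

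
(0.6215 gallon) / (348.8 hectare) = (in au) 4.509e-21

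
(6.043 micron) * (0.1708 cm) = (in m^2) 1.032e-08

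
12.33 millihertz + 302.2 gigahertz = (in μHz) 3.022e+17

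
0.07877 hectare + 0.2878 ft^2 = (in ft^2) 8479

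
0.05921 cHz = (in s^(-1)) 0.0005921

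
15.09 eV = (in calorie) 5.778e-19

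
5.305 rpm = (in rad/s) 0.5555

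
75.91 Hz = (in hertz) 75.91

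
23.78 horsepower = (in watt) 1.773e+04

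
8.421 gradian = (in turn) 0.02105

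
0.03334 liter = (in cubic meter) 3.334e-05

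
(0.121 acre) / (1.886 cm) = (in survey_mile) 16.13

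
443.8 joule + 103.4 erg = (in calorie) 106.1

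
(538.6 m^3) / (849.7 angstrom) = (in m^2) 6.339e+09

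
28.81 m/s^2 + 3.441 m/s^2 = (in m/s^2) 32.25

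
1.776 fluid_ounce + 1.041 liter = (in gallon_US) 0.2889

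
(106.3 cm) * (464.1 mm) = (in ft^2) 5.31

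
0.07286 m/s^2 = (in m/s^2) 0.07286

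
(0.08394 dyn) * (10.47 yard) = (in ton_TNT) 1.921e-15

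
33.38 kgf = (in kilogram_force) 33.38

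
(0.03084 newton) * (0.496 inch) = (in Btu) 3.683e-07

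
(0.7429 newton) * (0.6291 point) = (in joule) 0.0001649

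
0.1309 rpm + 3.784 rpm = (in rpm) 3.915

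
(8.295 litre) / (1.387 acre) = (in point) 0.004189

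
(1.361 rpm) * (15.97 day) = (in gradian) 1.252e+07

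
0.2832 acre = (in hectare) 0.1146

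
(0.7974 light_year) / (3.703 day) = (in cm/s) 2.358e+12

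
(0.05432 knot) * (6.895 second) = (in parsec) 6.244e-18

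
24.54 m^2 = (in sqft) 264.1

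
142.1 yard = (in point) 3.683e+05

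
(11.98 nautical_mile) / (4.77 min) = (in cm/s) 7752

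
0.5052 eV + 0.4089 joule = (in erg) 4.089e+06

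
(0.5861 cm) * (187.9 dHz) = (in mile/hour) 0.2463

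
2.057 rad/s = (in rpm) 19.64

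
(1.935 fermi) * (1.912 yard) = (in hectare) 3.383e-19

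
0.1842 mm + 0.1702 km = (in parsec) 5.516e-15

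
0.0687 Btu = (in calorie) 17.32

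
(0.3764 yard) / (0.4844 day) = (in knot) 1.599e-05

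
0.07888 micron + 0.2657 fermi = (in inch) 3.106e-06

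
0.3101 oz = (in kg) 0.008791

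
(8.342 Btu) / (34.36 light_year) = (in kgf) 2.761e-15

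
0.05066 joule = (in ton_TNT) 1.211e-11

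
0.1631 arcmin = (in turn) 7.551e-06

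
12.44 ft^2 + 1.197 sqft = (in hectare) 0.0001267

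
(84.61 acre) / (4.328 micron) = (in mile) 4.916e+07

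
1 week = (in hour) 168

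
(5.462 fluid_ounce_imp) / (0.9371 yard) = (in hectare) 1.811e-08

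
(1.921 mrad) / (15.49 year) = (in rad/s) 3.933e-12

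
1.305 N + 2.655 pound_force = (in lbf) 2.948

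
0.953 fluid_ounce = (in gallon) 0.007445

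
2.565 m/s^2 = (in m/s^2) 2.565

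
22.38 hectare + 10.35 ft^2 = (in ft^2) 2.409e+06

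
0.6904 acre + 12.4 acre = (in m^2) 5.297e+04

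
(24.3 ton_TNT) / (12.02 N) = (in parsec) 2.741e-07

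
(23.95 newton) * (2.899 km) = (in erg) 6.943e+11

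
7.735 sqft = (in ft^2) 7.735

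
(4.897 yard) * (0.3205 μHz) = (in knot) 2.79e-06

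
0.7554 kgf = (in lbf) 1.665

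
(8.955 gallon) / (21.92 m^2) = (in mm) 1.546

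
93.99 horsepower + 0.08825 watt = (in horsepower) 93.99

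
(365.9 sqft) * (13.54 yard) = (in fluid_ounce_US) 1.423e+07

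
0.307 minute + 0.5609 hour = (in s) 2038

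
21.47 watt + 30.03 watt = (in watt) 51.5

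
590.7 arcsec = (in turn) 0.0004558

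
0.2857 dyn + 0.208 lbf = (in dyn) 9.252e+04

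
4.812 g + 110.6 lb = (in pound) 110.6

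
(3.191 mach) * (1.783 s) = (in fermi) 1.937e+18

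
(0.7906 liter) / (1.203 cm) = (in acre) 1.624e-05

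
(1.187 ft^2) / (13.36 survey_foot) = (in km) 2.708e-05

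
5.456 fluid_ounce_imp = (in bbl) 0.0009751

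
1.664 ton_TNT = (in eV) 4.345e+28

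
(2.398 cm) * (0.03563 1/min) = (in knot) 2.768e-05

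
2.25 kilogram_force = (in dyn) 2.206e+06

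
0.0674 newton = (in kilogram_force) 0.006873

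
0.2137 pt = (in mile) 4.684e-08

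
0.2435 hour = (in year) 2.78e-05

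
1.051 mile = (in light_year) 1.788e-13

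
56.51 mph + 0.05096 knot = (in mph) 56.57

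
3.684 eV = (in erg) 5.902e-12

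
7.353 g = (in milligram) 7353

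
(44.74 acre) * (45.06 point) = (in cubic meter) 2878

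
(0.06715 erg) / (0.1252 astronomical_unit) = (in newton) 3.585e-19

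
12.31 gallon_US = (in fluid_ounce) 1576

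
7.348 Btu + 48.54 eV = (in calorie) 1853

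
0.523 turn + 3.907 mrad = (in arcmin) 1.131e+04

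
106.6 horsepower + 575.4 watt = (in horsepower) 107.4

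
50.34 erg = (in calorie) 1.203e-06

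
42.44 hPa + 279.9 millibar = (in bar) 0.3223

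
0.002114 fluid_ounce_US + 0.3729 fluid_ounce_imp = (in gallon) 0.002815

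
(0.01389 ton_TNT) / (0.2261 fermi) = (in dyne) 2.57e+28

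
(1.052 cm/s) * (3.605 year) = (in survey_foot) 3.924e+06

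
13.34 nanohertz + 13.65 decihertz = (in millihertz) 1365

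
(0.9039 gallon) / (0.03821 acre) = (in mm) 0.02213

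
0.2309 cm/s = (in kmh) 0.008312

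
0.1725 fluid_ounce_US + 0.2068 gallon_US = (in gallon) 0.2081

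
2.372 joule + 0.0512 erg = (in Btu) 0.002248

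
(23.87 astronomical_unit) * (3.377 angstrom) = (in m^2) 1206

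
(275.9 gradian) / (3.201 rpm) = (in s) 12.93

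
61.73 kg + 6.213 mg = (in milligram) 6.173e+07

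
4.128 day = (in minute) 5944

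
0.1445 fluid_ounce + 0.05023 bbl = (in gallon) 2.111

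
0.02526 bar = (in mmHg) 18.95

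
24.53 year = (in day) 8953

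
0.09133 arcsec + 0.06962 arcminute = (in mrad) 0.02069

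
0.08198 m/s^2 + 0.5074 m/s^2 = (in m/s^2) 0.5894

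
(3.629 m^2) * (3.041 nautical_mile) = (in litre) 2.044e+07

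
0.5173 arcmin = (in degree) 0.008622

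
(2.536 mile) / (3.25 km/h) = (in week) 0.007475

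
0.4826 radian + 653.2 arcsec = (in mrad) 485.8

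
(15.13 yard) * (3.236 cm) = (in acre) 0.0001106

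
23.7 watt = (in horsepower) 0.03178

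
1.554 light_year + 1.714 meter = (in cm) 1.47e+18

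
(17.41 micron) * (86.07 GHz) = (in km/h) 5.395e+06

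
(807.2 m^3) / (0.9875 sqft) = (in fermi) 8.799e+18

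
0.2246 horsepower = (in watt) 167.5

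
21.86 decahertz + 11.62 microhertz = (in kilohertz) 0.2186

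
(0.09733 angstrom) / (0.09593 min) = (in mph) 3.783e-12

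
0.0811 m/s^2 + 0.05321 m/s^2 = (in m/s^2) 0.1343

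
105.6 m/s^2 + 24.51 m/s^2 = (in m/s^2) 130.1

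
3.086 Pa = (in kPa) 0.003086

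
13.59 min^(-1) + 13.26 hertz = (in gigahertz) 1.349e-08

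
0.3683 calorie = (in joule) 1.541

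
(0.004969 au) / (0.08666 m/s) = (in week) 1.418e+04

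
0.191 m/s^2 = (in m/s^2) 0.191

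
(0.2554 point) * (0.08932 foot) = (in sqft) 2.64e-05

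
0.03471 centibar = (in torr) 0.2603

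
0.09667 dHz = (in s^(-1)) 0.009667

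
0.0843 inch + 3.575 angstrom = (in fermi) 2.141e+12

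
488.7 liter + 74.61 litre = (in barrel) 3.543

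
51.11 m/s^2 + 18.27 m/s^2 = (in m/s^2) 69.38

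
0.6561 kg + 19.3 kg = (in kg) 19.96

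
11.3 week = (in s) 6.834e+06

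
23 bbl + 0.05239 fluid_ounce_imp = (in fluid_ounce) 1.236e+05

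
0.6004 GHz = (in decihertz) 6.004e+09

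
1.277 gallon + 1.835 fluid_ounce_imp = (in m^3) 0.004886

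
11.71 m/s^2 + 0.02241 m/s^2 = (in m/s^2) 11.73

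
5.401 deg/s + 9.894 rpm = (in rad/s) 1.13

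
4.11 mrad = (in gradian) 0.2617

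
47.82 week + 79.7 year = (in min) 4.237e+07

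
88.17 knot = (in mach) 0.1332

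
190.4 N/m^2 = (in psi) 0.02762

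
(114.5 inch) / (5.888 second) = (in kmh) 1.778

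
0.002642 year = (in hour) 23.14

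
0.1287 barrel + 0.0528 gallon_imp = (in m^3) 0.0207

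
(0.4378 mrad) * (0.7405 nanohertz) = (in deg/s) 1.857e-11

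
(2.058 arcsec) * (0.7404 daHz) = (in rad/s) 7.387e-05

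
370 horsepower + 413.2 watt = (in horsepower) 370.6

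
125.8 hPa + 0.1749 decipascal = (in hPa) 125.8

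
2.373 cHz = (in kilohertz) 2.373e-05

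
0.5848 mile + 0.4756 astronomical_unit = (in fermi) 7.115e+25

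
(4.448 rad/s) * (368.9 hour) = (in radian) 5.907e+06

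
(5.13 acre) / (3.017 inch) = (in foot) 8.888e+05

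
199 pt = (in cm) 7.02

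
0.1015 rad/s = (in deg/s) 5.816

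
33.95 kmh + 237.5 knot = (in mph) 294.4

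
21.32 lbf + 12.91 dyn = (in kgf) 9.671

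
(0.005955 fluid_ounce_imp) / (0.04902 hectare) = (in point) 9.784e-07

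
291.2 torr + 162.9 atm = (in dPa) 1.654e+08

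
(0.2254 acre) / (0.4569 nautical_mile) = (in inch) 42.44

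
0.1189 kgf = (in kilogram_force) 0.1189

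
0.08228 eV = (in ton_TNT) 3.151e-30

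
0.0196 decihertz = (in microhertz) 1960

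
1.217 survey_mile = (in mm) 1.959e+06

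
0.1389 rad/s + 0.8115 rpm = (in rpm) 2.138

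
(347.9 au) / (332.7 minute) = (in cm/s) 2.607e+11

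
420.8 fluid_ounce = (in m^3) 0.01244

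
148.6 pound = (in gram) 6.74e+04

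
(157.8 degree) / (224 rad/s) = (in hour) 3.415e-06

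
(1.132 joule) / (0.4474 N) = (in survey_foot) 8.301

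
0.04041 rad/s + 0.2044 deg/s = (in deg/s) 2.52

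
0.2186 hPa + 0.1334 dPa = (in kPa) 0.02187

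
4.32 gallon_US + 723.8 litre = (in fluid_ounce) 2.503e+04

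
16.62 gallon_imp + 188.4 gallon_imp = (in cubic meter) 0.932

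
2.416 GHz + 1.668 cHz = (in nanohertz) 2.416e+18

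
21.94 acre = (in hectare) 8.879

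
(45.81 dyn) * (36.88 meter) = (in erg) 1.689e+05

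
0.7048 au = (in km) 1.054e+08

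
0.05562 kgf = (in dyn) 5.454e+04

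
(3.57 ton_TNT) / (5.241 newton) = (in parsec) 9.236e-08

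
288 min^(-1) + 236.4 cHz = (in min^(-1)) 429.8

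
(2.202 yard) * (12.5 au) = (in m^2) 3.765e+12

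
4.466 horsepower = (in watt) 3330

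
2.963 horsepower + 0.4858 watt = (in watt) 2210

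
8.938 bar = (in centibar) 893.8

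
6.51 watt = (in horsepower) 0.00873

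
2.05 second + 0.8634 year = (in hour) 7563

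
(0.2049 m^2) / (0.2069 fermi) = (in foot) 3.249e+15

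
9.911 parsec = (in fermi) 3.058e+32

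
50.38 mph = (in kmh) 81.08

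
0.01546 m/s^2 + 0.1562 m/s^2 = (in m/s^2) 0.1717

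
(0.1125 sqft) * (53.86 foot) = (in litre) 171.6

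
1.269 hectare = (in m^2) 1.269e+04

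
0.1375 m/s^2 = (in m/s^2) 0.1375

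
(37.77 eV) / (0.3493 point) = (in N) 4.911e-14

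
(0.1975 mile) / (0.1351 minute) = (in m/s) 39.21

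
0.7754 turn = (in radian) 4.872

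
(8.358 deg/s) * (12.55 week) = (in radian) 1.107e+06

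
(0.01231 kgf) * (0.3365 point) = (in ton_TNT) 3.425e-15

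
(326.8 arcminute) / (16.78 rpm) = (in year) 1.715e-09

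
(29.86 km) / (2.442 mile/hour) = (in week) 0.04523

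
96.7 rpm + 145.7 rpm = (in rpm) 242.4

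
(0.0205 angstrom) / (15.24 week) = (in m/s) 2.224e-19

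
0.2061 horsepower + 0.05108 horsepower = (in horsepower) 0.2572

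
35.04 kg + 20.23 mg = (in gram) 3.504e+04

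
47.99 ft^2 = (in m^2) 4.458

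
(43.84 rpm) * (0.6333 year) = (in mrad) 9.169e+10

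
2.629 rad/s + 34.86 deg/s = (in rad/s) 3.237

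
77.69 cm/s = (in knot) 1.51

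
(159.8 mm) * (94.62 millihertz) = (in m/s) 0.01512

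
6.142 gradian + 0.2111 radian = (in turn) 0.04895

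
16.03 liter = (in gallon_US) 4.235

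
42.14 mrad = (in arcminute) 144.9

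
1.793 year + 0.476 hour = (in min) 9.424e+05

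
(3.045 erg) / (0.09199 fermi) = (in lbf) 7.441e+08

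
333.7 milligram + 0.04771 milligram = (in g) 0.3337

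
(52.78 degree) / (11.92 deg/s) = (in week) 7.321e-06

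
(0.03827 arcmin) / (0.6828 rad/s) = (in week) 2.696e-11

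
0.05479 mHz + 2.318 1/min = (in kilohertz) 3.869e-05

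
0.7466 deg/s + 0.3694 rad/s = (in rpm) 3.652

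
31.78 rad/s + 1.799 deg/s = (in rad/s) 31.81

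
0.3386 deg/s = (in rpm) 0.05643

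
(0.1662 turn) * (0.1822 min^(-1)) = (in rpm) 0.03028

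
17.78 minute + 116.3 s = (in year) 3.752e-05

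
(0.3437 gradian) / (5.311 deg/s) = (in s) 0.05824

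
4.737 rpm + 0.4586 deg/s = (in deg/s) 28.88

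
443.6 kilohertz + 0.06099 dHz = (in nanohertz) 4.436e+14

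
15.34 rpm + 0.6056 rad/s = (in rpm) 21.12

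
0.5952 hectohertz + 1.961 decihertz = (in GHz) 5.972e-08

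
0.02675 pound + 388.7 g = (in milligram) 4.008e+05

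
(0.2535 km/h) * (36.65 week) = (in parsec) 5.058e-11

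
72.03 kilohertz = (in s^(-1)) 7.203e+04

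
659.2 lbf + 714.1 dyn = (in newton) 2932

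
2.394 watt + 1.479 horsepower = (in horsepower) 1.482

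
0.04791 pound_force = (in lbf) 0.04791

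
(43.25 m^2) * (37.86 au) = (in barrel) 1.541e+15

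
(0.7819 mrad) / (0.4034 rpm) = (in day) 2.142e-07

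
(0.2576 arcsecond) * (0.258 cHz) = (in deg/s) 1.846e-07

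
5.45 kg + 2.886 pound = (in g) 6759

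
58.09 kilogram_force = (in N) 569.7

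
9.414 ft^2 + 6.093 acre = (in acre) 6.093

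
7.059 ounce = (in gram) 200.1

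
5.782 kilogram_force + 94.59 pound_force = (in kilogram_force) 48.69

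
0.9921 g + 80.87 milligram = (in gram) 1.073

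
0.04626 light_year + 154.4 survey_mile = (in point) 1.241e+18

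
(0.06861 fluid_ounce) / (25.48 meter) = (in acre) 1.968e-11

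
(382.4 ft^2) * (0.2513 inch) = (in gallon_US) 59.9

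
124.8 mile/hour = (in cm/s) 5579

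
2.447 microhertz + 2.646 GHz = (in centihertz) 2.646e+11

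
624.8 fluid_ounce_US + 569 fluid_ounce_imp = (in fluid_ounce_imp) 1219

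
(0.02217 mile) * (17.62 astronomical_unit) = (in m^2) 9.405e+13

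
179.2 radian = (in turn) 28.52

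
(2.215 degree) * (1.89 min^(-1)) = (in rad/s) 0.001218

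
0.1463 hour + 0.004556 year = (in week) 0.2384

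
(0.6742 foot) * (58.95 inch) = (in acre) 7.603e-05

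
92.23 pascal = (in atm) 0.0009102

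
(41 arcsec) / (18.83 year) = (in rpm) 3.196e-12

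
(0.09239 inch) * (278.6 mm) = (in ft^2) 0.007037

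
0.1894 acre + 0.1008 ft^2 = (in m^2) 766.5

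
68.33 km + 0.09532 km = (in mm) 6.843e+07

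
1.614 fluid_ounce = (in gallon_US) 0.01261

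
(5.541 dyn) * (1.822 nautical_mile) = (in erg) 1.87e+06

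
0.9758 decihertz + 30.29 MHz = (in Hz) 3.029e+07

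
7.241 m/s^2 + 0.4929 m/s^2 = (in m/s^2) 7.734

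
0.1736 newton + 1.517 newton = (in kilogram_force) 0.1724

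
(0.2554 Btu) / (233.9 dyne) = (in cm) 1.152e+07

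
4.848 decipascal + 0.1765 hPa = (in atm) 0.000179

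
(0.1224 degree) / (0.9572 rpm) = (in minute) 0.0003552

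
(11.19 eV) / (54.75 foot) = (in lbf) 2.415e-20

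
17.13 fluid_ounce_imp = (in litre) 0.4867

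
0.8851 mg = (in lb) 1.951e-06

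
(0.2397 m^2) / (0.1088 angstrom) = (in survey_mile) 1.369e+07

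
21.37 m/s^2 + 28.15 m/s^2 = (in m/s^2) 49.52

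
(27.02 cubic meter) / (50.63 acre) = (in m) 0.0001319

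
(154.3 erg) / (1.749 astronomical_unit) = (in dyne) 5.897e-12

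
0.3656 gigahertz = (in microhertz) 3.656e+14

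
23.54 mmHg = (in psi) 0.4552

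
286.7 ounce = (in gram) 8128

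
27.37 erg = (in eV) 1.708e+13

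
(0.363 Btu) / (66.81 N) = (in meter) 5.732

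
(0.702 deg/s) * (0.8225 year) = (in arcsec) 6.555e+10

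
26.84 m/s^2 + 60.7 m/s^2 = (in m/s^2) 87.54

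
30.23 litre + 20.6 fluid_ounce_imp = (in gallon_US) 8.141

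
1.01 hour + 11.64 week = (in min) 1.174e+05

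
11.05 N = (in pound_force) 2.484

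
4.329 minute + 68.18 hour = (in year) 0.007791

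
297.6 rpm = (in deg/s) 1786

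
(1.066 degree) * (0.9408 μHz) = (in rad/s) 1.75e-08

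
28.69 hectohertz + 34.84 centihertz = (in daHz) 286.9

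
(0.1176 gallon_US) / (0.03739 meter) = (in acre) 2.942e-06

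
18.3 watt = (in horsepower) 0.02454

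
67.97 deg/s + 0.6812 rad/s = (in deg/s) 107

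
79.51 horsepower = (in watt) 5.929e+04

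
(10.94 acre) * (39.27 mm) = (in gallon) 4.593e+05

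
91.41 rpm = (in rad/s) 9.572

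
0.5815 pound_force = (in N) 2.587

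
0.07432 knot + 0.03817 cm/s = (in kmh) 0.139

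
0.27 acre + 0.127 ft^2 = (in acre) 0.27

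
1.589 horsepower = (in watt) 1185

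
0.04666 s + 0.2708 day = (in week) 0.03869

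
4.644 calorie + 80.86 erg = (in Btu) 0.01842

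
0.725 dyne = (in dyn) 0.725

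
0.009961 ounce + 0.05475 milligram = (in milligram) 282.4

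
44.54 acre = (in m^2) 1.802e+05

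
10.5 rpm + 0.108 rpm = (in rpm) 10.61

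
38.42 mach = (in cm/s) 1.308e+06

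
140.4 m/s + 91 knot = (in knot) 363.9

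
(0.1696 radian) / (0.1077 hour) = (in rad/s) 0.0004374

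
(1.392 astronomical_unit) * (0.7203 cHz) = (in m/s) 1.5e+09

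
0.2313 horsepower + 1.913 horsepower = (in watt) 1599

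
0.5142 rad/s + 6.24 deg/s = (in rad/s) 0.6231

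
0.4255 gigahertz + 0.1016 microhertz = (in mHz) 4.255e+11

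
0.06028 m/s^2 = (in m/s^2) 0.06028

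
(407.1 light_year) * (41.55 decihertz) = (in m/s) 1.6e+19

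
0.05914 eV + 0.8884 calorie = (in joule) 3.717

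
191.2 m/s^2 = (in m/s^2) 191.2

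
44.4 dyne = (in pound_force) 9.982e-05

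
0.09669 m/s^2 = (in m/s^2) 0.09669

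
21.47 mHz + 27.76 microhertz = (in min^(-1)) 1.29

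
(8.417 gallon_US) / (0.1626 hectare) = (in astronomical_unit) 1.31e-16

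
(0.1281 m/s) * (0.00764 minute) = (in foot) 0.1927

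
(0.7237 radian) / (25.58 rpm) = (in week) 4.467e-07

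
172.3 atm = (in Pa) 1.746e+07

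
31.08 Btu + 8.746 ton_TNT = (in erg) 3.659e+17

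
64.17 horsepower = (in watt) 4.785e+04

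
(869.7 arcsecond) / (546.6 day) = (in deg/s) 5.115e-09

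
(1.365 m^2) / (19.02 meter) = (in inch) 2.825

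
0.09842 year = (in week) 5.132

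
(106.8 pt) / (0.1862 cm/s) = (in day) 0.0002342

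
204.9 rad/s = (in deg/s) 1.174e+04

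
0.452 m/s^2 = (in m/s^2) 0.452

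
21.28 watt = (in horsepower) 0.02854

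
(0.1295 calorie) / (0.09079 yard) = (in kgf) 0.6655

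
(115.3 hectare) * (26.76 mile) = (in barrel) 3.123e+11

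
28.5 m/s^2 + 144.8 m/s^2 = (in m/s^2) 173.3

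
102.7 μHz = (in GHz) 1.027e-13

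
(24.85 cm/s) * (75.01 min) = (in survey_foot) 3669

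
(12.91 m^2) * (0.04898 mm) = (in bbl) 0.003977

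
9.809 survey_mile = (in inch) 6.215e+05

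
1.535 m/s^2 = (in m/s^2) 1.535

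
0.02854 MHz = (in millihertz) 2.854e+07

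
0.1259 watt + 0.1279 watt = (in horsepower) 0.0003404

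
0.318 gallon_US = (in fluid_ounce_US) 40.7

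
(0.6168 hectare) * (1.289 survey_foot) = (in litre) 2.423e+06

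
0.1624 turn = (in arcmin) 3508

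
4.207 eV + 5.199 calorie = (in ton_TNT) 5.199e-09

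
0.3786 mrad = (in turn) 6.026e-05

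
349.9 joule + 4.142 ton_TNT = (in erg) 1.733e+17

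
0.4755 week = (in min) 4793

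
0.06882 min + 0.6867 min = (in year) 1.437e-06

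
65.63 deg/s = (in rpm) 10.94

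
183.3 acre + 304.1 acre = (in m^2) 1.972e+06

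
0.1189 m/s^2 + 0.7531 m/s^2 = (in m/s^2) 0.872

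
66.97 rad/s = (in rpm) 639.5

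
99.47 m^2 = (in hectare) 0.009947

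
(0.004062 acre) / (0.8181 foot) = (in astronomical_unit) 4.407e-10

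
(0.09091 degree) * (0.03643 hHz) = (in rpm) 0.0552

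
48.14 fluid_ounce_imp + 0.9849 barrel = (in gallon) 41.73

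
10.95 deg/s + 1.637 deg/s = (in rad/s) 0.2197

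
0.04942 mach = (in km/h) 60.58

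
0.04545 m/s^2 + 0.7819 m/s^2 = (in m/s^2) 0.8274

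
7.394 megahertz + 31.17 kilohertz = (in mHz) 7.425e+09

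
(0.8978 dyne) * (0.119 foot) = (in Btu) 3.086e-10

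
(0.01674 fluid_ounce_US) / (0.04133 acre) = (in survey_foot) 9.711e-09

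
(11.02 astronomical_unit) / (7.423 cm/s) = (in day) 2.57e+08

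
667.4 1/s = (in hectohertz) 6.674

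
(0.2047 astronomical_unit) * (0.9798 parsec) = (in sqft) 9.966e+27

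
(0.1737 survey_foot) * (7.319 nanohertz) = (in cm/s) 3.875e-08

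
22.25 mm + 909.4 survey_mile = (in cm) 1.464e+08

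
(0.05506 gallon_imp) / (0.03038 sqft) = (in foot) 0.291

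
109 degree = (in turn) 0.3028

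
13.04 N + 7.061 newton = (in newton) 20.1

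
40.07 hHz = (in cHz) 4.007e+05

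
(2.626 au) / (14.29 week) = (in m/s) 4.545e+04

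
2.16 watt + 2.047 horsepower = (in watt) 1529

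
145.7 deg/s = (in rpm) 24.28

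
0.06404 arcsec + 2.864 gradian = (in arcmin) 154.7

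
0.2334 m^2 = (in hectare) 2.334e-05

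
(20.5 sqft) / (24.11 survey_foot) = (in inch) 10.2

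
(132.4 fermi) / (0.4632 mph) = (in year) 2.028e-20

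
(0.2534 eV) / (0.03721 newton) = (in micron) 1.091e-12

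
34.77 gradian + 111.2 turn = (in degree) 4.006e+04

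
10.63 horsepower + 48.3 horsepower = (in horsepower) 58.93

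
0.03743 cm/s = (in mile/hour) 0.0008373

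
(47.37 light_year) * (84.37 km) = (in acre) 9.343e+18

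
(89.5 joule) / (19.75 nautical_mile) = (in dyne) 244.7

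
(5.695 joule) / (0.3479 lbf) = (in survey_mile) 0.002287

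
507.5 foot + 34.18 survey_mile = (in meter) 5.516e+04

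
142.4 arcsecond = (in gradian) 0.04395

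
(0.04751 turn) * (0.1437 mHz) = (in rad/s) 4.29e-05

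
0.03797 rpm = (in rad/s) 0.003976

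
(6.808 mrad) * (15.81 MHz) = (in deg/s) 6.167e+06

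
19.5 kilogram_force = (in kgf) 19.5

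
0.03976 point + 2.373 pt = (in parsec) 2.758e-20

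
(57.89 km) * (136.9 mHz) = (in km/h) 2.853e+04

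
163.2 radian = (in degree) 9351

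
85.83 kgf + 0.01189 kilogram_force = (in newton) 841.8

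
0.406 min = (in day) 0.0002819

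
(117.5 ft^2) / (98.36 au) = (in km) 7.419e-16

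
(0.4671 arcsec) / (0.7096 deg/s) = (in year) 5.798e-12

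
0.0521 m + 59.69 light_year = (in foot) 1.853e+18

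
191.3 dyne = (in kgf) 0.0001951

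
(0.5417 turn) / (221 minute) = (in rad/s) 0.0002567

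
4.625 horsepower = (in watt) 3449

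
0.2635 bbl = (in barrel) 0.2635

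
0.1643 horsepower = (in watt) 122.5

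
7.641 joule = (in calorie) 1.826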